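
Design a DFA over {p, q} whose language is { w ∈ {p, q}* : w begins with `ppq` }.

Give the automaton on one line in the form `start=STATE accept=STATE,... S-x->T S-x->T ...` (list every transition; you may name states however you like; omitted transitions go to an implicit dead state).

Walk along `ppq` while the input agrees: from A take `p` to B, and so on. Any deviation drops to the rejecting sink E. Once D is reached the prefix is confirmed and every continuation is accepted.
With 5 states:
       p  q 
>  A   B  E 
   B   C  E 
   C   E  D 
 * D   D  D 
   E   E  E 
(> = start, * = accepting)

start=A accept=D A-p->B A-q->E B-p->C B-q->E C-p->E C-q->D D-p->D D-q->D E-p->E E-q->E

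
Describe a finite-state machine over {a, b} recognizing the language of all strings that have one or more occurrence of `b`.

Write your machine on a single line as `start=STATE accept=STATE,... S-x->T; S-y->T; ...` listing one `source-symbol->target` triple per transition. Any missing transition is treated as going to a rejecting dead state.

start=S0; accept=S1,S2; S0-a->S0; S0-b->S1; S1-a->S1; S1-b->S2; S2-a->S2; S2-b->S2

Only the number of `b`s matters, and only up to 2. Make a chain S0 → S1 → S2 advanced by each `b` (with S2 absorbing); every other symbol self-loops. The accepting set is {S1, S2}.
3 states suffice.
        a   b  
>  S0   S0  S1 
 * S1   S1  S2 
 * S2   S2  S2 
(> = start, * = accepting)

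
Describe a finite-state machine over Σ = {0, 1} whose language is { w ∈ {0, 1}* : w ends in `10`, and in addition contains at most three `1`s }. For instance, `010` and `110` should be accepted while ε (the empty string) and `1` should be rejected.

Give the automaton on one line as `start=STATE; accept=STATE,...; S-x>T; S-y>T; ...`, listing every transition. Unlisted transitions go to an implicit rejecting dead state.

Handle the two conditions separately and then intersect. The first has 3 states tracking how much of the suffix `10` has currently been matched; the second has 5 states tracking the count of `1`s, saturating at 4. A product state is a pair (one from each), accepting exactly when both do.
With 13 states:
       0  1 
>  A   A  B 
   B   C  D 
 * C   E  D 
   D   F  G 
   E   E  D 
 * F   H  G 
   G   I  J 
   H   H  G 
 * I   K  J 
   J   L  J 
   K   K  J 
   L   M  J 
   M   M  J 
(> = start, * = accepting)

start=A; accept=C,F,I; A-0>A; A-1>B; B-0>C; B-1>D; C-0>E; C-1>D; D-0>F; D-1>G; E-0>E; E-1>D; F-0>H; F-1>G; G-0>I; G-1>J; H-0>H; H-1>G; I-0>K; I-1>J; J-0>L; J-1>J; K-0>K; K-1>J; L-0>M; L-1>J; M-0>M; M-1>J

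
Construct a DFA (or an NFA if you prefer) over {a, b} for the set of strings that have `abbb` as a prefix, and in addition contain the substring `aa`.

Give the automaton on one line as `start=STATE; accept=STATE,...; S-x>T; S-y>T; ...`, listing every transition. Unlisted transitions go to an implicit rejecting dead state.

start=S0; accept=S7; S0-a>S1; S0-b>S2; S1-a>S2; S1-b>S3; S2-a>S2; S2-b>S2; S3-a>S2; S3-b>S4; S4-a>S2; S4-b>S5; S5-a>S6; S5-b>S5; S6-a>S7; S6-b>S5; S7-a>S7; S7-b>S7

Build one automaton per condition and run them in lockstep. One (6 states) tracks whether the input so far still matches the prefix `abbb`; the other (3 states) tracks whether and how much of `aa` has been seen. Each combined state is a pair, one component from each; accept when both components accept. After merging equivalent states the machine shrinks.
        a   b  
>  S0   S1  S2 
   S1   S2  S3 
   S2   S2  S2 
   S3   S2  S4 
   S4   S2  S5 
   S5   S6  S5 
   S6   S7  S5 
 * S7   S7  S7 
(> = start, * = accepting)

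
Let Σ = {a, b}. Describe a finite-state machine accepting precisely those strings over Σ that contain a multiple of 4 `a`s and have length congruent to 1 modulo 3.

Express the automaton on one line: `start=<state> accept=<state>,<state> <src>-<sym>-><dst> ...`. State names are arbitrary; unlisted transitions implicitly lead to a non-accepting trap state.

start=q0 accept=q2 q0-a->q1 q0-b->q2 q1-a->q3 q1-b->q4 q2-a->q4 q2-b->q5 q3-a->q6 q3-b->q7 q4-a->q7 q4-b->q8 q5-a->q8 q5-b->q0 q6-a->q2 q6-b->q9 q7-a->q9 q7-b->q10 q8-a->q10 q8-b->q1 q9-a->q5 q9-b->q11 q10-a->q11 q10-b->q3 q11-a->q0 q11-b->q6

Handle the two conditions separately and then intersect. One (4 states) tracks the count of `a`s modulo 4; the other (3 states) tracks the input length modulo 3. Each combined state is a pair, one component from each; accept when both components accept.
12 states suffice.
          a    b  
>  q0     q1   q2 
   q1     q3   q4 
 * q2     q4   q5 
   q3     q6   q7 
   q4     q7   q8 
   q5     q8   q0 
   q6     q2   q9 
   q7     q9  q10 
   q8    q10   q1 
   q9     q5  q11 
   q10   q11   q3 
   q11    q0   q6 
(> = start, * = accepting)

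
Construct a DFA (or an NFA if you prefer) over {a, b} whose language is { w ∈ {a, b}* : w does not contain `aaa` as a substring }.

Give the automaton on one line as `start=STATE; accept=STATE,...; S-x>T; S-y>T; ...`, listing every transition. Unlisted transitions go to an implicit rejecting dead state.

start=q0; accept=q0,q1,q2; q0-a>q1; q0-b>q0; q1-a>q2; q1-b>q0; q2-a>q3; q2-b>q0; q3-a>q3; q3-b>q3

Track partial matches of the forbidden pattern `aaa`. State q3 is a dead state reached once `aaa` has occurred; every other state accepts. q0 means no part of `aaa` is currently matched.
4 states suffice.
        a   b  
>* q0   q1  q0 
 * q1   q2  q0 
 * q2   q3  q0 
   q3   q3  q3 
(> = start, * = accepting)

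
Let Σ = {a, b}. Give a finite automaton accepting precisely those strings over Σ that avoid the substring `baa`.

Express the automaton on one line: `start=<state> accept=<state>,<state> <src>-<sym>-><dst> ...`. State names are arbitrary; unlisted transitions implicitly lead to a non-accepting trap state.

start=S0 accept=S0,S1,S2 S0-a->S0 S0-b->S1 S1-a->S2 S1-b->S1 S2-a->S3 S2-b->S1 S3-a->S3 S3-b->S3

Track partial matches of the forbidden pattern `baa`. State S3 is a dead state reached once `baa` has occurred; every other state accepts. S0 means no part of `baa` is currently matched.
4 states suffice.
        a   b  
>* S0   S0  S1 
 * S1   S2  S1 
 * S2   S3  S1 
   S3   S3  S3 
(> = start, * = accepting)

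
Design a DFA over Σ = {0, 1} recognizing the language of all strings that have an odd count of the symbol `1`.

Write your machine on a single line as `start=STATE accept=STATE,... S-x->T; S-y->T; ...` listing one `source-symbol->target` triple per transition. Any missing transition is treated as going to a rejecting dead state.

start=q0; accept=q1; q0-0->q0; q0-1->q1; q1-0->q1; q1-1->q0

The only thing that matters is how many `1`s have appeared, reduced mod 2. Use one state per residue: q0 for 0, …, q1 for 1. Reading `1` moves to the next residue; anything else stays put. q1 is accepting.
2 states suffice.
        0   1  
>  q0   q0  q1 
 * q1   q1  q0 
(> = start, * = accepting)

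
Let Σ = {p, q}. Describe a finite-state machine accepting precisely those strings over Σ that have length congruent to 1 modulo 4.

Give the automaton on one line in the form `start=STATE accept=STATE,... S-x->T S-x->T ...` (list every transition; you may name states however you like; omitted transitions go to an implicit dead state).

Only the length mod 4 matters, so use a 4-cycle: from any state, every input symbol moves to the next state, wrapping S3 back to S0. Mark S1 accepting.
A 4-state machine:
        p   q  
>  S0   S1  S1 
 * S1   S2  S2 
   S2   S3  S3 
   S3   S0  S0 
(> = start, * = accepting)

start=S0 accept=S1 S0-p->S1 S0-q->S1 S1-p->S2 S1-q->S2 S2-p->S3 S2-q->S3 S3-p->S0 S3-q->S0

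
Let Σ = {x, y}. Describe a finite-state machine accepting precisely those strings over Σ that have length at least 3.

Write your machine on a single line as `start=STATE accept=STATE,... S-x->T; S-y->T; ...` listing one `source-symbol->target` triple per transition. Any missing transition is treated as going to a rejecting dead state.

start=A; accept=D,E; A-x->B; A-y->B; B-x->C; B-y->C; C-x->D; C-y->D; D-x->E; D-y->E; E-x->E; E-y->E

We only need to distinguish lengths 0, 1, …, 3, and '>3'. Chain A → B → C → D → E on every symbol, with E looping. Accepting states: {D, E}.
       x  y 
>  A   B  B 
   B   C  C 
   C   D  D 
 * D   E  E 
 * E   E  E 
(> = start, * = accepting)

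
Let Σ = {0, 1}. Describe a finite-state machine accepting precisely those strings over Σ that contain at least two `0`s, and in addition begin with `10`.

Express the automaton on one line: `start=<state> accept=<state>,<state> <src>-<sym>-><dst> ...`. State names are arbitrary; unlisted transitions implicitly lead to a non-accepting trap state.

start=A accept=E A-0->B A-1->C B-0->B B-1->B C-0->D C-1->B D-0->E D-1->D E-0->E E-1->E

Run two small machines in parallel and take their product. One (4 states) tracks the count of `0`s, saturating at 3; the other (4 states) tracks whether the input so far still matches the prefix `10`. Each combined state is a pair, one component from each; accept when both components accept. Equivalent product states are then merged.
With 5 states:
       0  1 
>  A   B  C 
   B   B  B 
   C   D  B 
   D   E  D 
 * E   E  E 
(> = start, * = accepting)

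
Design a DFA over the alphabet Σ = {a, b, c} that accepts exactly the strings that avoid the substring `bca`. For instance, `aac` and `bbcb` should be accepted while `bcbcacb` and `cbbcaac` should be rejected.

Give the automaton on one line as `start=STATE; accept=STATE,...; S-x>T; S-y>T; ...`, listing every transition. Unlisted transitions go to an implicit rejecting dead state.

start=q0; accept=q0,q1,q2; q0-a>q0; q0-b>q1; q0-c>q0; q1-a>q0; q1-b>q1; q1-c>q2; q2-a>q3; q2-b>q1; q2-c>q0; q3-a>q3; q3-b>q3; q3-c>q3

This is the complement of 'contains `bca`'. Use the same substring-matching states — q0 through q3 holding how much of `bca` has just been matched — but flip the accepting set: everything except the trap q3 accepts.
        a   b   c  
>* q0   q0  q1  q0 
 * q1   q0  q1  q2 
 * q2   q3  q1  q0 
   q3   q3  q3  q3 
(> = start, * = accepting)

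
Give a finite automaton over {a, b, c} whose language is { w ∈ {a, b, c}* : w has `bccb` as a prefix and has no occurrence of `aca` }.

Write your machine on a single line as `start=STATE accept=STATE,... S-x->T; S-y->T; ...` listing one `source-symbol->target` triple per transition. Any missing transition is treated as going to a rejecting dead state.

start=s0; accept=s8,s9,s10; s0-a->s1; s0-b->s2; s0-c->s3; s1-a->s1; s1-b->s3; s1-c->s4; s2-a->s1; s2-b->s3; s2-c->s5; s3-a->s1; s3-b->s3; s3-c->s3; s4-a->s6; s4-b->s3; s4-c->s3; s5-a->s1; s5-b->s3; s5-c->s7; s6-a->s6; s6-b->s6; s6-c->s6; s7-a->s1; s7-b->s8; s7-c->s3; s8-a->s9; s8-b->s8; s8-c->s8; s9-a->s9; s9-b->s8; s9-c->s10; s10-a->s11; s10-b->s8; s10-c->s8; s11-a->s11; s11-b->s11; s11-c->s11

Run two small machines in parallel and take their product. One (6 states) tracks whether the input so far still matches the prefix `bccb`; the other (4 states) tracks partial matches of the forbidden pattern `aca`. Each combined state is a pair, one component from each; accept when both components accept.
A 12-state machine:
          a    b    c  
>  s0     s1   s2   s3 
   s1     s1   s3   s4 
   s2     s1   s3   s5 
   s3     s1   s3   s3 
   s4     s6   s3   s3 
   s5     s1   s3   s7 
   s6     s6   s6   s6 
   s7     s1   s8   s3 
 * s8     s9   s8   s8 
 * s9     s9   s8  s10 
 * s10   s11   s8   s8 
   s11   s11  s11  s11 
(> = start, * = accepting)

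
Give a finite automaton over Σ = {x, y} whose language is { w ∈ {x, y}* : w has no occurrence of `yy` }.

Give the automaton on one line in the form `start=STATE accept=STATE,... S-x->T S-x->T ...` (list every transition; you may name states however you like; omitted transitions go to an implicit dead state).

Track partial matches of the forbidden pattern `yy`. State q2 is a dead state reached once `yy` has occurred; every other state accepts. q0 means no part of `yy` is currently matched.
3 states suffice.
        x   y  
>* q0   q0  q1 
 * q1   q0  q2 
   q2   q2  q2 
(> = start, * = accepting)

start=q0 accept=q0,q1 q0-x->q0 q0-y->q1 q1-x->q0 q1-y->q2 q2-x->q2 q2-y->q2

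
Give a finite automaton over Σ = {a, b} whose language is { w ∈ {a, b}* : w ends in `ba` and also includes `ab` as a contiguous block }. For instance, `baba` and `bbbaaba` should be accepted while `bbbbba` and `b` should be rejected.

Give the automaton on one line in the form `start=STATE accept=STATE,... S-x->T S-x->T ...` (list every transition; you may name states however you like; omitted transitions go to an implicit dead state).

Handle the two conditions separately and then intersect. The first has 3 states tracking how much of the suffix `ba` has currently been matched; the second has 3 states tracking whether and how much of `ab` has been seen. A product state is a pair (one from each), accepting exactly when both do. Minimizing collapses redundant product states.
        a   b  
>  S0   S1  S0 
   S1   S1  S2 
   S2   S3  S2 
 * S3   S1  S2 
(> = start, * = accepting)

start=S0 accept=S3 S0-a->S1 S0-b->S0 S1-a->S1 S1-b->S2 S2-a->S3 S2-b->S2 S3-a->S1 S3-b->S2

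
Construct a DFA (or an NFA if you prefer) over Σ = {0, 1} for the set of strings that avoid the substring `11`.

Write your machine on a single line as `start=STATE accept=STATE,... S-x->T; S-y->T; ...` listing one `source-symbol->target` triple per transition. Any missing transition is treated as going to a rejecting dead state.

start=q0; accept=q0,q1; q0-0->q0; q0-1->q1; q1-0->q0; q1-1->q2; q2-0->q2; q2-1->q2

This is the complement of 'contains `11`'. Use the same substring-matching states — q0 through q2 holding how much of `11` has just been matched — but flip the accepting set: everything except the trap q2 accepts.
3 states suffice.
        0   1  
>* q0   q0  q1 
 * q1   q0  q2 
   q2   q2  q2 
(> = start, * = accepting)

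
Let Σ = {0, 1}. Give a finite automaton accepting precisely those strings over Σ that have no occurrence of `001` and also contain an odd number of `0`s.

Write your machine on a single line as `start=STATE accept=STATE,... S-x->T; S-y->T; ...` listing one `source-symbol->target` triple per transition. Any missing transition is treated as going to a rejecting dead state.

Run two small machines in parallel and take their product. One (4 states) tracks partial matches of the forbidden pattern `001`; the other (2 states) tracks the count of `0`s modulo 2. Each combined state is a pair, one component from each; accept when both components accept. After merging equivalent states the machine shrinks.
A 7-state machine:
       0  1 
>  A   B  A 
 * B   C  D 
   C   E  F 
 * D   G  D 
 * E   C  F 
   F   F  F 
   G   E  A 
(> = start, * = accepting)

start=A; accept=B,D,E; A-0->B; A-1->A; B-0->C; B-1->D; C-0->E; C-1->F; D-0->G; D-1->D; E-0->C; E-1->F; F-0->F; F-1->F; G-0->E; G-1->A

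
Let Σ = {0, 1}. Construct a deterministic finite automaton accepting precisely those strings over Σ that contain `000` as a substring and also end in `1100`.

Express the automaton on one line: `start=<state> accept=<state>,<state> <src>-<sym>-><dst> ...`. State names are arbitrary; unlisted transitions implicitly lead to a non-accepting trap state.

Run two small machines in parallel and take their product. One (4 states) tracks whether and how much of `000` has been seen; the other (5 states) tracks how much of the suffix `1100` has currently been matched. Each combined state is a pair, one component from each; accept when both components accept. Minimizing collapses redundant product states.
With 8 states:
        0   1  
>  S0   S1  S0 
   S1   S2  S0 
   S2   S3  S0 
   S3   S3  S4 
   S4   S3  S5 
   S5   S6  S5 
   S6   S7  S4 
 * S7   S3  S4 
(> = start, * = accepting)

start=S0 accept=S7 S0-0->S1 S0-1->S0 S1-0->S2 S1-1->S0 S2-0->S3 S2-1->S0 S3-0->S3 S3-1->S4 S4-0->S3 S4-1->S5 S5-0->S6 S5-1->S5 S6-0->S7 S6-1->S4 S7-0->S3 S7-1->S4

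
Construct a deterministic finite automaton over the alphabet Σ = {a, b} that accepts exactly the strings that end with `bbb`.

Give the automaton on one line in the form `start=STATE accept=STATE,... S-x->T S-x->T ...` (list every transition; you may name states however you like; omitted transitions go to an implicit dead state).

start=S0 accept=S3 S0-a->S0 S0-b->S1 S1-a->S0 S1-b->S2 S2-a->S0 S2-b->S3 S3-a->S0 S3-b->S3

Let each state record the length of the longest suffix of the input read so far that is also a prefix of `bbb`. S1 means the last symbol is `b`; S2 means the last 2 symbols are `bb`; S3 means the last 3 symbols are `bbb`. Accept only at S3, where the string currently ends in `bbb`.
A 4-state machine:
        a   b  
>  S0   S0  S1 
   S1   S0  S2 
   S2   S0  S3 
 * S3   S0  S3 
(> = start, * = accepting)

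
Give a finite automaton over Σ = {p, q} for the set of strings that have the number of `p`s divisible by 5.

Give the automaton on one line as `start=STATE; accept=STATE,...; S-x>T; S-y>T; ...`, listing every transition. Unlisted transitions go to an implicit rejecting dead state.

start=S0; accept=S0; S0-p>S1; S0-q>S0; S1-p>S2; S1-q>S1; S2-p>S3; S2-q>S2; S3-p>S4; S3-q>S3; S4-p>S0; S4-q>S4

Keep the running count of `p`s modulo 5: each `p` advances along the cycle S0 → S1 → S2 → S3 → S4 → S0 while other symbols loop. Accept at S0.
A 5-state machine:
        p   q  
>* S0   S1  S0 
   S1   S2  S1 
   S2   S3  S2 
   S3   S4  S3 
   S4   S0  S4 
(> = start, * = accepting)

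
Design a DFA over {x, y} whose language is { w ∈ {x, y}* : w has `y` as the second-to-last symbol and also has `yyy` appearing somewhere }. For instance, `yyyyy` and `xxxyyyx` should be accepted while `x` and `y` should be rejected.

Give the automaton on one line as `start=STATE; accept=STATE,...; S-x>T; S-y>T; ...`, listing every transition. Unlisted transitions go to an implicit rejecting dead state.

start=S0; accept=S3,S4; S0-x>S0; S0-y>S1; S1-x>S0; S1-y>S2; S2-x>S0; S2-y>S3; S3-x>S4; S3-y>S3; S4-x>S5; S4-y>S6; S5-x>S5; S5-y>S6; S6-x>S4; S6-y>S3

Handle the two conditions separately and then intersect. One (7 states) tracks the last 2 symbols read; the other (4 states) tracks whether and how much of `yyy` has been seen. Each combined state is a pair, one component from each; accept when both components accept. Minimizing collapses redundant product states.
With 7 states:
        x   y  
>  S0   S0  S1 
   S1   S0  S2 
   S2   S0  S3 
 * S3   S4  S3 
 * S4   S5  S6 
   S5   S5  S6 
   S6   S4  S3 
(> = start, * = accepting)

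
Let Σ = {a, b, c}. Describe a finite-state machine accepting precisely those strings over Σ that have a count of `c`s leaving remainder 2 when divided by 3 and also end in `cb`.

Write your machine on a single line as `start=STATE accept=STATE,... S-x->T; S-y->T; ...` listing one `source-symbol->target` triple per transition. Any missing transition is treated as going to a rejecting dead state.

Run two small machines in parallel and take their product. One (3 states) tracks the count of `c`s modulo 3; the other (3 states) tracks how much of the suffix `cb` has currently been matched. Each combined state is a pair, one component from each; accept when both components accept.
A 9-state machine:
        a   b   c  
>  q0   q0  q0  q1 
   q1   q2  q3  q4 
   q2   q2  q2  q4 
   q3   q2  q2  q4 
   q4   q5  q6  q7 
   q5   q5  q5  q7 
 * q6   q5  q5  q7 
   q7   q0  q8  q1 
   q8   q0  q0  q1 
(> = start, * = accepting)

start=q0; accept=q6; q0-a->q0; q0-b->q0; q0-c->q1; q1-a->q2; q1-b->q3; q1-c->q4; q2-a->q2; q2-b->q2; q2-c->q4; q3-a->q2; q3-b->q2; q3-c->q4; q4-a->q5; q4-b->q6; q4-c->q7; q5-a->q5; q5-b->q5; q5-c->q7; q6-a->q5; q6-b->q5; q6-c->q7; q7-a->q0; q7-b->q8; q7-c->q1; q8-a->q0; q8-b->q0; q8-c->q1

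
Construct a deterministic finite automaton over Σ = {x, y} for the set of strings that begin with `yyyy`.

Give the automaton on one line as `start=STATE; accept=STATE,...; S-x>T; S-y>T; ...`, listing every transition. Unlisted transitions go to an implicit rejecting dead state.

Check the first 4 symbols one by one: q0 through q3 record how many have matched `yyyy` so far; any wrong symbol goes to the dead state q5. After all 4 match we enter the accepting sink q4.
With 6 states:
        x   y  
>  q0   q5  q1 
   q1   q5  q2 
   q2   q5  q3 
   q3   q5  q4 
 * q4   q4  q4 
   q5   q5  q5 
(> = start, * = accepting)

start=q0; accept=q4; q0-x>q5; q0-y>q1; q1-x>q5; q1-y>q2; q2-x>q5; q2-y>q3; q3-x>q5; q3-y>q4; q4-x>q4; q4-y>q4; q5-x>q5; q5-y>q5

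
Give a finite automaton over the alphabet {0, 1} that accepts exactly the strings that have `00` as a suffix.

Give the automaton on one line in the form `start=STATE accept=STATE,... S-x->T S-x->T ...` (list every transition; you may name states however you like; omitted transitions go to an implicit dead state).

start=s0 accept=s2 s0-0->s1 s0-1->s0 s1-0->s2 s1-1->s0 s2-0->s2 s2-1->s0

Remember how much of `00` the current input suffix matches. State s0 means no match yet; s1 means the last symbol is `0`; s2 means the last 2 symbols are `00`. Only s2 accepts. On a mismatch, fall back to the longest proper suffix that is still a prefix of `00`.
A 3-state machine:
        0   1  
>  s0   s1  s0 
   s1   s2  s0 
 * s2   s2  s0 
(> = start, * = accepting)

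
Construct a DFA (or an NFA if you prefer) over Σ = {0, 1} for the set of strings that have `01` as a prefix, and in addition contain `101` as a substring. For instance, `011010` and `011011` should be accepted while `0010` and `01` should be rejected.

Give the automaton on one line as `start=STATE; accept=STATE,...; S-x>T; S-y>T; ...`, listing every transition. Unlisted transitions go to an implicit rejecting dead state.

start=A; accept=G; A-0>B; A-1>C; B-0>C; B-1>D; C-0>C; C-1>C; D-0>E; D-1>D; E-0>F; E-1>G; F-0>F; F-1>D; G-0>G; G-1>G

Handle the two conditions separately and then intersect. One (4 states) tracks whether the input so far still matches the prefix `01`; the other (4 states) tracks whether and how much of `101` has been seen. Each combined state is a pair, one component from each; accept when both components accept. Minimizing collapses redundant product states.
With 7 states:
       0  1 
>  A   B  C 
   B   C  D 
   C   C  C 
   D   E  D 
   E   F  G 
   F   F  D 
 * G   G  G 
(> = start, * = accepting)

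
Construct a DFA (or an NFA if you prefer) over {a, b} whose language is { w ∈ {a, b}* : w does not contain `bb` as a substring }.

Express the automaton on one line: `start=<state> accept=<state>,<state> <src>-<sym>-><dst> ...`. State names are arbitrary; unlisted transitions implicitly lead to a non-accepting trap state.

start=q0 accept=q0,q1 q0-a->q0 q0-b->q1 q1-a->q0 q1-b->q2 q2-a->q2 q2-b->q2

This is the complement of 'contains `bb`'. Use the same substring-matching states — q0 through q2 holding how much of `bb` has just been matched — but flip the accepting set: everything except the trap q2 accepts.
3 states suffice.
        a   b  
>* q0   q0  q1 
 * q1   q0  q2 
   q2   q2  q2 
(> = start, * = accepting)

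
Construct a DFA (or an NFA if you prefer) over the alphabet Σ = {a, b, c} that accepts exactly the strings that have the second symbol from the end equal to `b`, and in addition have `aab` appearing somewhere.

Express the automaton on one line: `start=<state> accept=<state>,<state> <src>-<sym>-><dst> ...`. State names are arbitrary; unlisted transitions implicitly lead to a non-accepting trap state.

start=q0 accept=q4,q5 q0-a->q1 q0-b->q0 q0-c->q0 q1-a->q2 q1-b->q0 q1-c->q0 q2-a->q2 q2-b->q3 q2-c->q0 q3-a->q4 q3-b->q5 q3-c->q4 q4-a->q6 q4-b->q3 q4-c->q6 q5-a->q4 q5-b->q5 q5-c->q4 q6-a->q6 q6-b->q3 q6-c->q6

Handle the two conditions separately and then intersect. The first has 13 states tracking the last 2 symbols read; the second has 4 states tracking whether and how much of `aab` has been seen. A product state is a pair (one from each), accepting exactly when both do. After merging equivalent states the machine shrinks.
With 7 states:
        a   b   c  
>  q0   q1  q0  q0 
   q1   q2  q0  q0 
   q2   q2  q3  q0 
   q3   q4  q5  q4 
 * q4   q6  q3  q6 
 * q5   q4  q5  q4 
   q6   q6  q3  q6 
(> = start, * = accepting)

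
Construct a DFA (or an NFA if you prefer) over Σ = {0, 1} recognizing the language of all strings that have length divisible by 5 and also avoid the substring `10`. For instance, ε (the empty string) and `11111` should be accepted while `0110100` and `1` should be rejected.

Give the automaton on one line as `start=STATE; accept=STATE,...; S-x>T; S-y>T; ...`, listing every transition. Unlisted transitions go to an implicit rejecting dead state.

Build one automaton per condition and run them in lockstep. The first has 5 states tracking the input length modulo 5; the second has 3 states tracking partial matches of the forbidden pattern `10`. A product state is a pair (one from each), accepting exactly when both do.
15 states suffice.
       0  1 
>* A   B  C 
   B   D  E 
   C   F  E 
   D   G  H 
   E   I  H 
   F   I  I 
   G   J  K 
   H   L  K 
   I   L  L 
   J   A  M 
   K   N  M 
   L   N  N 
 * M   O  C 
   N   O  O 
   O   F  F 
(> = start, * = accepting)

start=A; accept=A,M; A-0>B; A-1>C; B-0>D; B-1>E; C-0>F; C-1>E; D-0>G; D-1>H; E-0>I; E-1>H; F-0>I; F-1>I; G-0>J; G-1>K; H-0>L; H-1>K; I-0>L; I-1>L; J-0>A; J-1>M; K-0>N; K-1>M; L-0>N; L-1>N; M-0>O; M-1>C; N-0>O; N-1>O; O-0>F; O-1>F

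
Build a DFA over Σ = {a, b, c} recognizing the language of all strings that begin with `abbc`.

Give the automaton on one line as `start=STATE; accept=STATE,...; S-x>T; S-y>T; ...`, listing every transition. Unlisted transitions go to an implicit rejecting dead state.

start=S0; accept=S4; S0-a>S1; S0-b>S5; S0-c>S5; S1-a>S5; S1-b>S2; S1-c>S5; S2-a>S5; S2-b>S3; S2-c>S5; S3-a>S5; S3-b>S5; S3-c>S4; S4-a>S4; S4-b>S4; S4-c>S4; S5-a>S5; S5-b>S5; S5-c>S5

Walk along `abbc` while the input agrees: from S0 take `a` to S1, and so on. Any deviation drops to the rejecting sink S5. Once S4 is reached the prefix is confirmed and every continuation is accepted.
        a   b   c  
>  S0   S1  S5  S5 
   S1   S5  S2  S5 
   S2   S5  S3  S5 
   S3   S5  S5  S4 
 * S4   S4  S4  S4 
   S5   S5  S5  S5 
(> = start, * = accepting)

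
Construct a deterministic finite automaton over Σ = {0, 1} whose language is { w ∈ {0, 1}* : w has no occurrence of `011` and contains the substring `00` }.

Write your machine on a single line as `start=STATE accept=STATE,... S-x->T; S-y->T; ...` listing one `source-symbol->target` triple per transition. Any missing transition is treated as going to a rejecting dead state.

Run two small machines in parallel and take their product. One (4 states) tracks partial matches of the forbidden pattern `011`; the other (3 states) tracks whether and how much of `00` has been seen. Each combined state is a pair, one component from each; accept when both components accept.
8 states suffice.
        0   1  
>  s0   s1  s0 
   s1   s2  s3 
 * s2   s2  s4 
   s3   s1  s5 
 * s4   s2  s6 
   s5   s7  s5 
   s6   s6  s6 
   s7   s6  s5 
(> = start, * = accepting)

start=s0; accept=s2,s4; s0-0->s1; s0-1->s0; s1-0->s2; s1-1->s3; s2-0->s2; s2-1->s4; s3-0->s1; s3-1->s5; s4-0->s2; s4-1->s6; s5-0->s7; s5-1->s5; s6-0->s6; s6-1->s6; s7-0->s6; s7-1->s5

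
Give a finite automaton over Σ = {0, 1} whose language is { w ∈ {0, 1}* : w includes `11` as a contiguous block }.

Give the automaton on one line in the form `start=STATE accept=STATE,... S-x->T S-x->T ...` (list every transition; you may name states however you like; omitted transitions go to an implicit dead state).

start=q0 accept=q2 q0-0->q0 q0-1->q1 q1-0->q0 q1-1->q2 q2-0->q2 q2-1->q2

States q0..q1 record the length of the longest prefix of `11` that matches the current input suffix. Reaching q2 means `11` has been seen, and we stay there forever. Accept from q2.
        0   1  
>  q0   q0  q1 
   q1   q0  q2 
 * q2   q2  q2 
(> = start, * = accepting)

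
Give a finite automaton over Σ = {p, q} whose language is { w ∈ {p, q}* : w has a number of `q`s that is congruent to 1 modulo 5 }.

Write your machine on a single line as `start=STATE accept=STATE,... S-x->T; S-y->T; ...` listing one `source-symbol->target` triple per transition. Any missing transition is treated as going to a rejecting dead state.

start=s0; accept=s1; s0-p->s0; s0-q->s1; s1-p->s1; s1-q->s2; s2-p->s2; s2-q->s3; s3-p->s3; s3-q->s4; s4-p->s4; s4-q->s0

The only thing that matters is how many `q`s have appeared, reduced mod 5. Use one state per residue: s0 for 0, …, s4 for 4. Reading `q` moves to the next residue; anything else stays put. s1 is accepting.
        p   q  
>  s0   s0  s1 
 * s1   s1  s2 
   s2   s2  s3 
   s3   s3  s4 
   s4   s4  s0 
(> = start, * = accepting)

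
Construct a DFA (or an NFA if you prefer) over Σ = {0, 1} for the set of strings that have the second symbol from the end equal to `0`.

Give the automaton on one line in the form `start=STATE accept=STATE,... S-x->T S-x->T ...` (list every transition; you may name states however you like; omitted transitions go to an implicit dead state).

start=s0 accept=s3,s4 s0-0->s1 s0-1->s2 s1-0->s3 s1-1->s4 s2-0->s5 s2-1->s6 s3-0->s3 s3-1->s4 s4-0->s5 s4-1->s6 s5-0->s3 s5-1->s4 s6-0->s5 s6-1->s6

A DFA must remember the last 2 symbols (since which symbol is second-to-last isn't known until the input ends). Use one state per possible window of the last ≤2 symbols; accept from those whose window starts with `0`.
        0   1  
>  s0   s1  s2 
   s1   s3  s4 
   s2   s5  s6 
 * s3   s3  s4 
 * s4   s5  s6 
   s5   s3  s4 
   s6   s5  s6 
(> = start, * = accepting)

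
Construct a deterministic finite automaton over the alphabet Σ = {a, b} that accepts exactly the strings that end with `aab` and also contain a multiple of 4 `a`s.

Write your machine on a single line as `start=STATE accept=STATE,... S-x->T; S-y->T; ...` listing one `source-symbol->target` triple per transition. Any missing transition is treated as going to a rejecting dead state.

Handle the two conditions separately and then intersect. One (4 states) tracks how much of the suffix `aab` has currently been matched; the other (4 states) tracks the count of `a`s modulo 4. Each combined state is a pair, one component from each; accept when both components accept. Minimizing collapses redundant product states.
A 7-state machine:
        a   b  
>  S0   S1  S0 
   S1   S2  S1 
   S2   S3  S2 
   S3   S4  S5 
   S4   S1  S6 
   S5   S0  S5 
 * S6   S1  S0 
(> = start, * = accepting)

start=S0; accept=S6; S0-a->S1; S0-b->S0; S1-a->S2; S1-b->S1; S2-a->S3; S2-b->S2; S3-a->S4; S3-b->S5; S4-a->S1; S4-b->S6; S5-a->S0; S5-b->S5; S6-a->S1; S6-b->S0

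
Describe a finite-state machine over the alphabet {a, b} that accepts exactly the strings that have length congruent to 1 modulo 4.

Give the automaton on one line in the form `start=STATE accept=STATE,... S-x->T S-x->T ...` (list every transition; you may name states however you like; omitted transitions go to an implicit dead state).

Only the length mod 4 matters, so use a 4-cycle: from any state, every input symbol moves to the next state, wrapping q3 back to q0. Mark q1 accepting.
With 4 states:
        a   b  
>  q0   q1  q1 
 * q1   q2  q2 
   q2   q3  q3 
   q3   q0  q0 
(> = start, * = accepting)

start=q0 accept=q1 q0-a->q1 q0-b->q1 q1-a->q2 q1-b->q2 q2-a->q3 q2-b->q3 q3-a->q0 q3-b->q0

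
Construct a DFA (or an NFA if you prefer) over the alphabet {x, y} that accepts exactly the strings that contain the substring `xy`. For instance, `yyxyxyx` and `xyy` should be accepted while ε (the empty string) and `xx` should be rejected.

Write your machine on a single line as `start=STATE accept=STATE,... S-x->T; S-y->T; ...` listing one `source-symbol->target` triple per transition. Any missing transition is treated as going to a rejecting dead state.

start=S0; accept=S2; S0-x->S1; S0-y->S0; S1-x->S1; S1-y->S2; S2-x->S2; S2-y->S2

Track how much of `xy` has been matched so far: state S0 is no progress, S2 is the absorbing accept state reached once `xy` has occurred. Intermediate states record partial matches; on a mismatch, fall back to the longest reusable overlap.
        x   y  
>  S0   S1  S0 
   S1   S1  S2 
 * S2   S2  S2 
(> = start, * = accepting)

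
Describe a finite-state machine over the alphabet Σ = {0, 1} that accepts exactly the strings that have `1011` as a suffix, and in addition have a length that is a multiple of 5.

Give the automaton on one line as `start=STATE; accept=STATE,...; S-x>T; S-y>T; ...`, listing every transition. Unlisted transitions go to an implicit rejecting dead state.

start=q0; accept=q8; q0-0>q1; q0-1>q1; q1-0>q2; q1-1>q3; q2-0>q4; q2-1>q4; q3-0>q5; q3-1>q4; q4-0>q6; q4-1>q6; q5-0>q6; q5-1>q7; q6-0>q0; q6-1>q0; q7-0>q0; q7-1>q8; q8-0>q1; q8-1>q1

Handle the two conditions separately and then intersect. The first has 5 states tracking how much of the suffix `1011` has currently been matched; the second has 5 states tracking the input length modulo 5. A product state is a pair (one from each), accepting exactly when both do. Minimizing collapses redundant product states.
9 states suffice.
        0   1  
>  q0   q1  q1 
   q1   q2  q3 
   q2   q4  q4 
   q3   q5  q4 
   q4   q6  q6 
   q5   q6  q7 
   q6   q0  q0 
   q7   q0  q8 
 * q8   q1  q1 
(> = start, * = accepting)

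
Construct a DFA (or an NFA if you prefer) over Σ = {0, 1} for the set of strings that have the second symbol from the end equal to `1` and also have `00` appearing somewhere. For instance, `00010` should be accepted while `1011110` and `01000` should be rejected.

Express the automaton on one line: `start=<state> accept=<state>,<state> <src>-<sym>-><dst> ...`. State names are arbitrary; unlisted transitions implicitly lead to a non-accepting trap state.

Build one automaton per condition and run them in lockstep. One (7 states) tracks the last 2 symbols read; the other (3 states) tracks whether and how much of `00` has been seen. Each combined state is a pair, one component from each; accept when both components accept.
        0   1  
>  q0   q1  q2 
   q1   q3  q4 
   q2   q5  q6 
   q3   q3  q7 
   q4   q5  q6 
   q5   q3  q4 
   q6   q5  q6 
   q7   q8  q9 
 * q8   q3  q7 
 * q9   q8  q9 
(> = start, * = accepting)

start=q0 accept=q8,q9 q0-0->q1 q0-1->q2 q1-0->q3 q1-1->q4 q2-0->q5 q2-1->q6 q3-0->q3 q3-1->q7 q4-0->q5 q4-1->q6 q5-0->q3 q5-1->q4 q6-0->q5 q6-1->q6 q7-0->q8 q7-1->q9 q8-0->q3 q8-1->q7 q9-0->q8 q9-1->q9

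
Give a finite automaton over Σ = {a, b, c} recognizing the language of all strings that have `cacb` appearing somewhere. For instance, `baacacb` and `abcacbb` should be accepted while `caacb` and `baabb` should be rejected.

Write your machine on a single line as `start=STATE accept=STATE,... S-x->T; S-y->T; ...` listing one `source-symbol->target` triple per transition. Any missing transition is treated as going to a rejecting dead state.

States q0..q3 record the length of the longest prefix of `cacb` that matches the current input suffix. Reaching q4 means `cacb` has been seen, and we stay there forever. Accept from q4.
With 5 states:
        a   b   c  
>  q0   q0  q0  q1 
   q1   q2  q0  q1 
   q2   q0  q0  q3 
   q3   q2  q4  q1 
 * q4   q4  q4  q4 
(> = start, * = accepting)

start=q0; accept=q4; q0-a->q0; q0-b->q0; q0-c->q1; q1-a->q2; q1-b->q0; q1-c->q1; q2-a->q0; q2-b->q0; q2-c->q3; q3-a->q2; q3-b->q4; q3-c->q1; q4-a->q4; q4-b->q4; q4-c->q4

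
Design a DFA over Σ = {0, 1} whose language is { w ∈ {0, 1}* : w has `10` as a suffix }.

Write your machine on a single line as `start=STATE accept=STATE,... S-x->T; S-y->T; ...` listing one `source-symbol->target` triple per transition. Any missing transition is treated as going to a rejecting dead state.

start=s0; accept=s2; s0-0->s0; s0-1->s1; s1-0->s2; s1-1->s1; s2-0->s0; s2-1->s1

Remember how much of `10` the current input suffix matches. State s0 means no match yet; s1 means the last symbol is `1`; s2 means the last 2 symbols are `10`. Only s2 accepts. On a mismatch, fall back to the longest proper suffix that is still a prefix of `10`.
        0   1  
>  s0   s0  s1 
   s1   s2  s1 
 * s2   s0  s1 
(> = start, * = accepting)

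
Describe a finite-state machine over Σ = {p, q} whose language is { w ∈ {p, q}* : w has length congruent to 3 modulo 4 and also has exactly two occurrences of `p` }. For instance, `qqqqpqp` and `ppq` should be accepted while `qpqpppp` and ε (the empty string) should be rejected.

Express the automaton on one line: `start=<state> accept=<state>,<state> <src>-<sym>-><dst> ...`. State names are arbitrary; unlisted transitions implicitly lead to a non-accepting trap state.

Build one automaton per condition and run them in lockstep. One (4 states) tracks the input length modulo 4; the other (4 states) tracks the count of `p`s, saturating at 3. Each combined state is a pair, one component from each; accept when both components accept. Equivalent product states are then merged.
13 states suffice.
          p    q  
>  S0     S1   S2 
   S1     S3   S4 
   S2     S4   S5 
   S3     S6   S7 
   S4     S7   S8 
   S5     S8   S9 
   S6     S6   S6 
 * S7     S6  S10 
   S8    S10  S11 
   S9    S11   S0 
   S10    S6  S12 
   S11   S12   S1 
   S12    S6   S3 
(> = start, * = accepting)

start=S0 accept=S7 S0-p->S1 S0-q->S2 S1-p->S3 S1-q->S4 S2-p->S4 S2-q->S5 S3-p->S6 S3-q->S7 S4-p->S7 S4-q->S8 S5-p->S8 S5-q->S9 S6-p->S6 S6-q->S6 S7-p->S6 S7-q->S10 S8-p->S10 S8-q->S11 S9-p->S11 S9-q->S0 S10-p->S6 S10-q->S12 S11-p->S12 S11-q->S1 S12-p->S6 S12-q->S3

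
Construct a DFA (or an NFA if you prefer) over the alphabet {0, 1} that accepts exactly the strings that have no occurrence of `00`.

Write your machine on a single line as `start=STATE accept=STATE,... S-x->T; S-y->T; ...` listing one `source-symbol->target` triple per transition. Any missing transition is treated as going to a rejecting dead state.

start=q0; accept=q0,q1; q0-0->q1; q0-1->q0; q1-0->q2; q1-1->q0; q2-0->q2; q2-1->q2

Track partial matches of the forbidden pattern `00`. State q2 is a dead state reached once `00` has occurred; every other state accepts. q0 means no part of `00` is currently matched.
3 states suffice.
        0   1  
>* q0   q1  q0 
 * q1   q2  q0 
   q2   q2  q2 
(> = start, * = accepting)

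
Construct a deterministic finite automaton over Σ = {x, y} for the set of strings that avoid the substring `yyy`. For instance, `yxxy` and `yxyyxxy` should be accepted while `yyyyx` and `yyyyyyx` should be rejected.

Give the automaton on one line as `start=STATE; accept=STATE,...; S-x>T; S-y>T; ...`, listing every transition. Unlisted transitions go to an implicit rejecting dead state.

start=s0; accept=s0,s1,s2; s0-x>s0; s0-y>s1; s1-x>s0; s1-y>s2; s2-x>s0; s2-y>s3; s3-x>s3; s3-y>s3

Track partial matches of the forbidden pattern `yyy`. State s3 is a dead state reached once `yyy` has occurred; every other state accepts. s0 means no part of `yyy` is currently matched.
        x   y  
>* s0   s0  s1 
 * s1   s0  s2 
 * s2   s0  s3 
   s3   s3  s3 
(> = start, * = accepting)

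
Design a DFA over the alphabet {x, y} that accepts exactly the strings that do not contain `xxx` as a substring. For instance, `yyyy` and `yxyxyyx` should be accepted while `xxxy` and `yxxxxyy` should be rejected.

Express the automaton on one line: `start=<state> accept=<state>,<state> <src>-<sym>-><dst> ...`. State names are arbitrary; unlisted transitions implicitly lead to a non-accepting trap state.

This is the complement of 'contains `xxx`'. Use the same substring-matching states — q0 through q3 holding how much of `xxx` has just been matched — but flip the accepting set: everything except the trap q3 accepts.
With 4 states:
        x   y  
>* q0   q1  q0 
 * q1   q2  q0 
 * q2   q3  q0 
   q3   q3  q3 
(> = start, * = accepting)

start=q0 accept=q0,q1,q2 q0-x->q1 q0-y->q0 q1-x->q2 q1-y->q0 q2-x->q3 q2-y->q0 q3-x->q3 q3-y->q3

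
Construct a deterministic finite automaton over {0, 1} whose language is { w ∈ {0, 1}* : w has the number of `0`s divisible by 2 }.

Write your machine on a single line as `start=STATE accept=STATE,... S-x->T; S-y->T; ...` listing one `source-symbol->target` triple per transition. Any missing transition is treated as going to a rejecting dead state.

start=s0; accept=s0; s0-0->s1; s0-1->s0; s1-0->s0; s1-1->s1

Keep the running count of `0`s modulo 2: each `0` advances along the cycle s0 → s1 → s0 while other symbols loop. Accept at s0.
With 2 states:
        0   1  
>* s0   s1  s0 
   s1   s0  s1 
(> = start, * = accepting)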